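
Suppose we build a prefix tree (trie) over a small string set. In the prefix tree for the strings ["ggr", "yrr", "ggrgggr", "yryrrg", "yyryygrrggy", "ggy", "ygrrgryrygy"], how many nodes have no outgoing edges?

Leaves are exactly the stored words that no other stored word extends.
Those words: "ggrgggr", "ggy", "ygrrgryrygy", "yrr", "yryrrg", "yyryygrrggy"
Leaf count: 6

6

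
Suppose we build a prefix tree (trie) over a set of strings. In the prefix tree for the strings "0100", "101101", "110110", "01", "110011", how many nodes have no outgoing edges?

4

Leaves are exactly the stored words that no other stored word extends.
Those words: "0100", "101101", "110011", "110110"
Leaf count: 4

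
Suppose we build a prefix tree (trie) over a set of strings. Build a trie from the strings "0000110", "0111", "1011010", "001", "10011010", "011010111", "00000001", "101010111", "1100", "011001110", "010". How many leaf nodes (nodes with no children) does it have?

A leaf is a node with no children — equivalently, the end of a word that is not a proper prefix of any other stored word.
Those words: "00000001", "0000110", "001", "010", "011001110", "011010111", "0111", "10011010", "101010111", "1011010", "1100"
Leaf count: 11

11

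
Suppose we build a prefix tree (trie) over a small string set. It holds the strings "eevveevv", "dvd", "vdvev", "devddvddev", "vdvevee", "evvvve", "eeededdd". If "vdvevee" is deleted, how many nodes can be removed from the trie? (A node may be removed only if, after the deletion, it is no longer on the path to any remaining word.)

Walk "vdvevee" from the leaf back toward the root, removing each node that no remaining word uses.
The suffix "ee" (2 nodes) is used only by "vdvevee"; "vdvev" is itself a stored word, so pruning stops there.
Nodes removed: 2

2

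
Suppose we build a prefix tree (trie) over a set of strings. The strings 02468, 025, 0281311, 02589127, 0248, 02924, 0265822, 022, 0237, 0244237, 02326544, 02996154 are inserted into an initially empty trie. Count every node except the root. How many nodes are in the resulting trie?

Count nodes per top-level branch (shared prefixes stored once):
  '0'-branch (022, 02326544, 0237, 0244237, 02468, 0248, 025, 02589127, 0265822, 0281311, 02924, 02996154): 42 nodes
Sum: 42

42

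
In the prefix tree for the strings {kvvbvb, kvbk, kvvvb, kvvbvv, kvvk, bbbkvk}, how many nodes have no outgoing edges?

6

A leaf is a node with no children — equivalently, the end of a word that is not a proper prefix of any other stored word.
Those words: "bbbkvk", "kvbk", "kvvbvb", "kvvbvv", "kvvk", "kvvvb"
Leaf count: 6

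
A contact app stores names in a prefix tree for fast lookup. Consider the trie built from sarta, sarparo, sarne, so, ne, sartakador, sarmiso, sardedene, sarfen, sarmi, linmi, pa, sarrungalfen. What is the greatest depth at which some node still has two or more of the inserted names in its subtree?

5

The deepest shared node is where two words last agree before diverging.
"sarmi" and "sarmiso" agree on "sarmi" (5 characters) before diverging; nothing deeper is shared.
Longest shared-prefix length: 5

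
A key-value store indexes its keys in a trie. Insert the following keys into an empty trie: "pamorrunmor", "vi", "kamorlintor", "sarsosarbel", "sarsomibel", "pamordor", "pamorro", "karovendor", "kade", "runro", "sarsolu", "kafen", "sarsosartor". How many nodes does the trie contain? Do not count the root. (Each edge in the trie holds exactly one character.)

For each word, the new-node count is its length minus the longest prefix already in the trie:
  "pamorrunmor" → 11 new (p, a, m, o, r, r, u, n, m, o, r)
  "vi" → 2 new (v, i)
  "kamorlintor" → 11 new (k, a, m, o, r, l, i, n, t, o, r)
  "sarsosarbel" → 11 new (s, a, r, s, o, s, a, r, b, e, l)
  "sarsomibel" → prefix "sarso" already present; 5 new (m, i, b, e, l)
  "pamordor" → prefix "pamor" already present; 3 new (d, o, r)
  "pamorro" → prefix "pamorr" already present; 1 new (o)
  "karovendor" → prefix "ka" already present; 8 new (r, o, v, e, n, d, o, r)
  "kade" → prefix "ka" already present; 2 new (d, e)
  "runro" → 5 new (r, u, n, r, o)
  "sarsolu" → prefix "sarso" already present; 2 new (l, u)
  "kafen" → prefix "ka" already present; 3 new (f, e, n)
  "sarsosartor" → prefix "sarsosar" already present; 3 new (t, o, r)
Total nodes = 11 + 2 + 11 + 11 + 5 + 3 + 1 + 8 + 2 + 5 + 2 + 3 + 3 = 67

67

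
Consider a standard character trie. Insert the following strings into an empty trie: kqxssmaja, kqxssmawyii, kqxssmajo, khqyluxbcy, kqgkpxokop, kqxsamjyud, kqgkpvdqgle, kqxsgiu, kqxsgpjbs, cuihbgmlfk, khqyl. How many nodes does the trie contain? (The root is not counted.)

Trace insertions, counting only characters that open a new branch:
  "kqxssmaja" → 9 new (k, q, x, s, s, m, a, j, a)
  "kqxssmawyii" → prefix "kqxssma" already present; 4 new (w, y, i, i)
  "kqxssmajo" → prefix "kqxssmaj" already present; 1 new (o)
  "khqyluxbcy" → prefix "k" already present; 9 new (h, q, y, l, u, x, b, c, y)
  "kqgkpxokop" → prefix "kq" already present; 8 new (g, k, p, x, o, k, o, p)
  "kqxsamjyud" → prefix "kqxs" already present; 6 new (a, m, j, y, u, d)
  "kqgkpvdqgle" → prefix "kqgkp" already present; 6 new (v, d, q, g, l, e)
  "kqxsgiu" → prefix "kqxs" already present; 3 new (g, i, u)
  "kqxsgpjbs" → prefix "kqxsg" already present; 4 new (p, j, b, s)
  "cuihbgmlfk" → 10 new (c, u, i, h, b, g, m, l, f, k)
  "khqyl" → prefix "khqyl" already present; 0 new (none)
Total nodes = 9 + 4 + 1 + 9 + 8 + 6 + 6 + 3 + 4 + 10 + 0 = 60

60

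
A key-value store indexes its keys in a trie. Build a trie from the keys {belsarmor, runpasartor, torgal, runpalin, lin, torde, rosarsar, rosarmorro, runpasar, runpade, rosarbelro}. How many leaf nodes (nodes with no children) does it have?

10

Leaves are exactly the stored words that no other stored word extends.
Those words: "belsarmor", "lin", "rosarbelro", "rosarmorro", "rosarsar", "runpade", "runpalin", "runpasartor", "torde", "torgal"
Leaf count: 10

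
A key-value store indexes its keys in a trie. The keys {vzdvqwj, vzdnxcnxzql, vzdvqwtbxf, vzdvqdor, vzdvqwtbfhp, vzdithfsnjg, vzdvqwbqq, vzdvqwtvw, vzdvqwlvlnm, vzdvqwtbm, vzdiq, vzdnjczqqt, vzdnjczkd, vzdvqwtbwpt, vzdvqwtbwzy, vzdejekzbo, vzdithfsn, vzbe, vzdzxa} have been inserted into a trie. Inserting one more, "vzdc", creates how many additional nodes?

1

The longest prefix of "vzdc" already in the trie is "vzd" (length 3).
New nodes needed: |"vzdc"| − 3 = 4 − 3 = 1.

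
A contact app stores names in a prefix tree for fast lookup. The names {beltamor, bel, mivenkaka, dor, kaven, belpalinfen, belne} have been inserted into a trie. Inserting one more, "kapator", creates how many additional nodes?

5

The longest prefix of "kapator" already in the trie is "ka" (length 2).
So 7 − 2 = 5 new nodes.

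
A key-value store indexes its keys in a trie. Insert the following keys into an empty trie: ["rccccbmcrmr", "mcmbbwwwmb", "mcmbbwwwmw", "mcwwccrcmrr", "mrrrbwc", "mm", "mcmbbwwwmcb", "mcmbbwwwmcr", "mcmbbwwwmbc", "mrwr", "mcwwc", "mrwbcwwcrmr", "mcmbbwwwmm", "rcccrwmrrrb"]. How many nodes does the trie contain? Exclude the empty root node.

60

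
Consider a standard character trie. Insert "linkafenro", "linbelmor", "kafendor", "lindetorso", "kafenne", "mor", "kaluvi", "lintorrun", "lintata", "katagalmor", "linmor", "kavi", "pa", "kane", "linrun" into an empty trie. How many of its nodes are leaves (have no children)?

15

A leaf is a node with no children — equivalently, the end of a word that is not a proper prefix of any other stored word.
Those words: "kafendor", "kafenne", "kaluvi", "kane", "katagalmor", "kavi", "linbelmor", "lindetorso", "linkafenro", "linmor", "linrun", "lintata", "lintorrun", "mor", "pa"
Leaf count: 15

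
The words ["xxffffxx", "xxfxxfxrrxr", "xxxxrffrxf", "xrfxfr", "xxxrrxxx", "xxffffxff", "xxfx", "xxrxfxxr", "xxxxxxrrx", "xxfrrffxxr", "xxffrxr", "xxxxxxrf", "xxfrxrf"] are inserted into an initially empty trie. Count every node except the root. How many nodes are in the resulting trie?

61

Insert word by word; a character creates a node only if that edge doesn't already exist:
  "xxffffxx" → 8 new (x, x, f, f, f, f, x, x)
  "xxfxxfxrrxr" → prefix "xxf" already present; 8 new (x, x, f, x, r, r, x, r)
  "xxxxrffrxf" → prefix "xx" already present; 8 new (x, x, r, f, f, r, x, f)
  "xrfxfr" → prefix "x" already present; 5 new (r, f, x, f, r)
  "xxxrrxxx" → prefix "xxx" already present; 5 new (r, r, x, x, x)
  "xxffffxff" → prefix "xxffffx" already present; 2 new (f, f)
  "xxfx" → prefix "xxfx" already present; 0 new (none)
  "xxrxfxxr" → prefix "xx" already present; 6 new (r, x, f, x, x, r)
  "xxxxxxrrx" → prefix "xxxx" already present; 5 new (x, x, r, r, x)
  "xxfrrffxxr" → prefix "xxf" already present; 7 new (r, r, f, f, x, x, r)
  "xxffrxr" → prefix "xxff" already present; 3 new (r, x, r)
  "xxxxxxrf" → prefix "xxxxxxr" already present; 1 new (f)
  "xxfrxrf" → prefix "xxfr" already present; 3 new (x, r, f)
Total nodes = 8 + 8 + 8 + 5 + 5 + 2 + 0 + 6 + 5 + 7 + 3 + 1 + 3 = 61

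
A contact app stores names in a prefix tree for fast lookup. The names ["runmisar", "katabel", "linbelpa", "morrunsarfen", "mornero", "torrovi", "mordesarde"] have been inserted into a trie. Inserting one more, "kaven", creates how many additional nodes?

"ka" is already a path in the trie; the remaining "ven" must be added.
New nodes needed: |"kaven"| − 2 = 5 − 2 = 3.

3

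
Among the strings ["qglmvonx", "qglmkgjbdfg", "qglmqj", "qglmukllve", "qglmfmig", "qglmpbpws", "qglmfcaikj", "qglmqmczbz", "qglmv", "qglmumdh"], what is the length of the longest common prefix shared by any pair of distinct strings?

5

Look for the deepest trie node that still has at least two words in its subtree.
e.g. "qglmfcaikj" and "qglmfmig" share the prefix "qglmf" of length 5; no pair shares a longer one.
Longest shared-prefix length: 5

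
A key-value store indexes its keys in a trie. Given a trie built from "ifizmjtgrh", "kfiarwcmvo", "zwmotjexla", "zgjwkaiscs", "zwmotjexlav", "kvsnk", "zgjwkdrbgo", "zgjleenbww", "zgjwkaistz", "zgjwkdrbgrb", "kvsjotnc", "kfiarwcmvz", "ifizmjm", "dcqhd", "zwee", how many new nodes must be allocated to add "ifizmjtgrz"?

"ifizmjtgr" is already a path in the trie; the remaining "z" must be added.
New nodes needed: |"ifizmjtgrz"| − 9 = 10 − 9 = 1.

1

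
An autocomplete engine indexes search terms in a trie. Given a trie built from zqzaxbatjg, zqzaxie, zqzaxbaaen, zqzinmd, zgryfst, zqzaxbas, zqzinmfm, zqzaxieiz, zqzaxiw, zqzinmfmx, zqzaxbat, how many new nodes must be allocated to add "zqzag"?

1

Walking "zqzag" from the root, the first 4 characters ("zqza") follow existing edges; "g" is the first miss.
Each of the 1 remaining characters creates one node.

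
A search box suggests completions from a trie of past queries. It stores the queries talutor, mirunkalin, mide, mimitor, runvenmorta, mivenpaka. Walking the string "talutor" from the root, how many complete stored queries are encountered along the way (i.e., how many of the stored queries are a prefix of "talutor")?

Traverse "talutor" character by character; count nodes along the way that are marked as word ends.
Prefixes of the query that are stored words: "talutor"
Count: 1

1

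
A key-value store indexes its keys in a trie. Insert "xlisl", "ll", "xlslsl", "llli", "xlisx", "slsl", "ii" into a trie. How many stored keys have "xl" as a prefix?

Traverse to the node for "xl", then collect every word in that subtree.
Words under "xl": xlisl, xlisx, xlslsl
Count: 3

3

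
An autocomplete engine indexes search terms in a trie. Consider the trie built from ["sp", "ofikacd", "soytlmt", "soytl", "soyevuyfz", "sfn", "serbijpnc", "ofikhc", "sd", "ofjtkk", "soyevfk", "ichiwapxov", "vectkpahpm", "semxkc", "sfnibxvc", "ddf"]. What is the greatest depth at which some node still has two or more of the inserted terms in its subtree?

5

Look for the deepest trie node that still has at least two words in its subtree.
e.g. "soyevfk" and "soyevuyfz" share the prefix "soyev" of length 5; no pair shares a longer one.
Longest shared-prefix length: 5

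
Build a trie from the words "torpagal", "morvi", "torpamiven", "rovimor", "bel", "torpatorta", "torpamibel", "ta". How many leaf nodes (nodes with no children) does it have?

8

Leaves are exactly the stored words that no other stored word extends.
Those words: "bel", "morvi", "rovimor", "ta", "torpagal", "torpamibel", "torpamiven", "torpatorta"
Leaf count: 8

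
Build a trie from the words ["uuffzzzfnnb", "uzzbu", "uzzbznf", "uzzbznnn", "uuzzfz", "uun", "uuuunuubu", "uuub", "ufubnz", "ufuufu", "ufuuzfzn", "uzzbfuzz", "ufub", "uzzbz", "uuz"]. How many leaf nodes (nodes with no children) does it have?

A leaf is a node with no children — equivalently, the end of a word that is not a proper prefix of any other stored word.
Those words: "ufubnz", "ufuufu", "ufuuzfzn", "uuffzzzfnnb", "uun", "uuub", "uuuunuubu", "uuzzfz", "uzzbfuzz", "uzzbu", "uzzbznf", "uzzbznnn"
Leaf count: 12

12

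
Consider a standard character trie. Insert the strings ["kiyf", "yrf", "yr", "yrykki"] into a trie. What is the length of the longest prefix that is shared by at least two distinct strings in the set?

2

The deepest shared node is where two words last agree before diverging.
"yr" and "yrf" agree on "yr" (2 characters) before diverging; nothing deeper is shared.
Longest shared-prefix length: 2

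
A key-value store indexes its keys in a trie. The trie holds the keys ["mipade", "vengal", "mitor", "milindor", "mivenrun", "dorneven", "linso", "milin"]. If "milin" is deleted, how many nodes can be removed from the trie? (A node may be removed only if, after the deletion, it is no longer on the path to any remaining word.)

0

A node on "milin"'s path can go only if nothing else ends at it or branches off below it.
Every node on "milin" is still needed (e.g. by "milindor"), so nothing is freed.
Nodes removed: 0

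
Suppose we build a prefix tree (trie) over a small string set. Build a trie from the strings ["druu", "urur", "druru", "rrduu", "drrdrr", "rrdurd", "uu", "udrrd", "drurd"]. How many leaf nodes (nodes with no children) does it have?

9

Leaves are exactly the stored words that no other stored word extends.
Those words: "drrdrr", "drurd", "druru", "druu", "rrdurd", "rrduu", "udrrd", "urur", "uu"
Leaf count: 9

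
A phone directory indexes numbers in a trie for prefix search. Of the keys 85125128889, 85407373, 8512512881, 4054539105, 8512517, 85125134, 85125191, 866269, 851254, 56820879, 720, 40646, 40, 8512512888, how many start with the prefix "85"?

8

Walk to "85"; the words in its subtree are exactly those with that prefix.
Words under "85": 8512512881, 8512512888, 85125128889, 85125134, 8512517, 85125191, 851254, 85407373
Count: 8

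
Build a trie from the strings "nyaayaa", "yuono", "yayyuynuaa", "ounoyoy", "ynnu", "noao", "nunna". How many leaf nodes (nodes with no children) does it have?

7

A leaf is a node with no children — equivalently, the end of a word that is not a proper prefix of any other stored word.
Those words: "noao", "nunna", "nyaayaa", "ounoyoy", "yayyuynuaa", "ynnu", "yuono"
Leaf count: 7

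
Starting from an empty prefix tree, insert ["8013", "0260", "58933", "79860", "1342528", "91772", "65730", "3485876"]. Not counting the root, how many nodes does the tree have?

Count nodes per top-level branch (shared prefixes stored once):
  '0'-branch (0260): 4 nodes
  '1'-branch (1342528): 7 nodes
  '3'-branch (3485876): 7 nodes
  '5'-branch (58933): 5 nodes
  '6'-branch (65730): 5 nodes
  '7'-branch (79860): 5 nodes
  '8'-branch (8013): 4 nodes
  '9'-branch (91772): 5 nodes
Sum: 42

42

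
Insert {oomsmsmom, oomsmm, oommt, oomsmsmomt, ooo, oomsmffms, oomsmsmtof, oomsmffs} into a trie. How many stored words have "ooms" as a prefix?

Filter for entries beginning with "ooms":
Matches: "oomsmffms", "oomsmffs", "oomsmm", "oomsmsmom", "oomsmsmomt", "oomsmsmtof"
Count: 6

6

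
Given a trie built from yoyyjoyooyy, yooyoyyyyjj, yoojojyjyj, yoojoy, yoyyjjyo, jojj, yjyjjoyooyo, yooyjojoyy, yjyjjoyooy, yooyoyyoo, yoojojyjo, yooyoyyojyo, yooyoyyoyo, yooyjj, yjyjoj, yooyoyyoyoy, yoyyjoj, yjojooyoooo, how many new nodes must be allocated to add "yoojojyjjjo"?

3

Walking "yoojojyjjjo" from the root, the first 8 characters ("yoojojyj") follow existing edges; "j" is the first miss.
Each of the 3 remaining characters creates one node.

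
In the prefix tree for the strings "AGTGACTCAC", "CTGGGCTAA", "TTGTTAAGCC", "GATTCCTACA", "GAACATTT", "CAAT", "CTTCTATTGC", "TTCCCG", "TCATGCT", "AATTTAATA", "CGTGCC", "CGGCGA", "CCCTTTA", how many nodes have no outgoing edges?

Leaves are exactly the stored words that no other stored word extends.
Those words: "AATTTAATA", "AGTGACTCAC", "CAAT", "CCCTTTA", "CGGCGA", "CGTGCC", "CTGGGCTAA", "CTTCTATTGC", "GAACATTT", "GATTCCTACA", "TCATGCT", "TTCCCG", "TTGTTAAGCC"
Leaf count: 13

13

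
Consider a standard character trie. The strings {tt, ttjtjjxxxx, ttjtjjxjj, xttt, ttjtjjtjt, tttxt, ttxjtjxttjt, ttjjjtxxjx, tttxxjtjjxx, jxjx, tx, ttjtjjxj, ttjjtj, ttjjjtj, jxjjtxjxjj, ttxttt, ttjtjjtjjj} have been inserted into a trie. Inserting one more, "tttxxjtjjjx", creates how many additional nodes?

2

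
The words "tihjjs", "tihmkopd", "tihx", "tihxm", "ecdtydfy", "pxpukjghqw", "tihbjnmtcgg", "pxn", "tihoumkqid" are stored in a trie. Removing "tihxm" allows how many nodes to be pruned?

1

Walk "tihxm" from the leaf back toward the root, removing each node that no remaining word uses.
The suffix "m" (1 node) is used only by "tihxm"; "tihx" is itself a stored word, so pruning stops there.
Nodes removed: 1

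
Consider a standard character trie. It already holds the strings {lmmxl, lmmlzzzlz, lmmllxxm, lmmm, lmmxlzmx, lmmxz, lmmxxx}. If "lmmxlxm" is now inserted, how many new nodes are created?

The longest prefix of "lmmxlxm" already in the trie is "lmmxl" (length 5).
So 7 − 5 = 2 new nodes.

2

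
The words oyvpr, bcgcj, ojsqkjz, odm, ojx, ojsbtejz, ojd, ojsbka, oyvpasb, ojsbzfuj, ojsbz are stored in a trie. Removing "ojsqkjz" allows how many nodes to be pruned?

Walk "ojsqkjz" from the leaf back toward the root, removing each node that no remaining word uses.
The suffix "qkjz" (4 nodes) is used only by "ojsqkjz"; the node for "ojs" still has the child "b", so pruning stops there.
Nodes removed: 4

4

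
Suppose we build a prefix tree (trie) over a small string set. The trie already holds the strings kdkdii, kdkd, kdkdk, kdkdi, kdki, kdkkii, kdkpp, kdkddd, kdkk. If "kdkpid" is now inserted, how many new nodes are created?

Walking "kdkpid" from the root, the first 4 characters ("kdkp") follow existing edges; "i" is the first miss.
So 6 − 4 = 2 new nodes.

2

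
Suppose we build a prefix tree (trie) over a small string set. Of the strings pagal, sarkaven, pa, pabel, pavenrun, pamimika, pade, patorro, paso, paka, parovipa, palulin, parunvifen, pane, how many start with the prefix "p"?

Filter for entries beginning with "p":
Words under "p": pa, pabel, pade, pagal, paka, palulin, pamimika, pane, parovipa, parunvifen, paso, patorro, pavenrun
Count: 13

13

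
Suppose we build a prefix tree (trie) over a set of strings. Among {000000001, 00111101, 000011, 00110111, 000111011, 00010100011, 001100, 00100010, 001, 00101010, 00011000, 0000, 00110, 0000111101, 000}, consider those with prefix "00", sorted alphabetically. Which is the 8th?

DFS of the "00" subtree visits, in order: "000", "0000", "000000001", "000011", "0000111101", "00010100011", "00011000", "000111011", "001", "00100010", "00101010", "00110", "001100", "00110111", "00111101"
Position 8: 000111011

000111011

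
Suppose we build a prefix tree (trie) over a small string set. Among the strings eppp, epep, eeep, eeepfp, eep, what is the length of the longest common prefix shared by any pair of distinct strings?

4

Equivalently: take the maximum, over all pairs, of their longest common prefix length.
e.g. "eeep" and "eeepfp" share the prefix "eeep" of length 4; no pair shares a longer one.
Longest shared-prefix length: 4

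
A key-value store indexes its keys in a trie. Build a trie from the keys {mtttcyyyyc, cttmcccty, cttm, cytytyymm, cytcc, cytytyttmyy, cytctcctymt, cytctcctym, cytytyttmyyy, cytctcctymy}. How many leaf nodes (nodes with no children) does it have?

7

Leaves are exactly the stored words that no other stored word extends.
Those words: "cttmcccty", "cytcc", "cytctcctymt", "cytctcctymy", "cytytyttmyyy", "cytytyymm", "mtttcyyyyc"
Leaf count: 7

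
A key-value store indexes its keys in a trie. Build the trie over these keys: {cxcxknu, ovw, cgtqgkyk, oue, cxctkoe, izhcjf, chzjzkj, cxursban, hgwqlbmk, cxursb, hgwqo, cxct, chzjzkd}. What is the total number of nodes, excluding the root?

51

Trace insertions, counting only characters that open a new branch:
  "cxcxknu" → 7 new (c, x, c, x, k, n, u)
  "ovw" → 3 new (o, v, w)
  "cgtqgkyk" → prefix "c" already present; 7 new (g, t, q, g, k, y, k)
  "oue" → prefix "o" already present; 2 new (u, e)
  "cxctkoe" → prefix "cxc" already present; 4 new (t, k, o, e)
  "izhcjf" → 6 new (i, z, h, c, j, f)
  "chzjzkj" → prefix "c" already present; 6 new (h, z, j, z, k, j)
  "cxursban" → prefix "cx" already present; 6 new (u, r, s, b, a, n)
  "hgwqlbmk" → 8 new (h, g, w, q, l, b, m, k)
  "cxursb" → prefix "cxursb" already present; 0 new (none)
  "hgwqo" → prefix "hgwq" already present; 1 new (o)
  "cxct" → prefix "cxct" already present; 0 new (none)
  "chzjzkd" → prefix "chzjzk" already present; 1 new (d)
Total nodes = 7 + 3 + 7 + 2 + 4 + 6 + 6 + 6 + 8 + 0 + 1 + 0 + 1 = 51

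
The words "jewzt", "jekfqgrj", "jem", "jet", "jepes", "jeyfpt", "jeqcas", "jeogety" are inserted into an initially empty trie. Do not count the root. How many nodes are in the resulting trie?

29

Trie structure (* marks end of a word):
(root)
└─ j
   └─ e
      ├─ k
      │  └─ f
      │     └─ q
      │        └─ g
      │           └─ r
      │              └─ j *
      ├─ m *
      ├─ o
      │  └─ g
      │     └─ e
      │        └─ t
      │           └─ y *
      ├─ p
      │  └─ e
      │     └─ s *
      ├─ q
      │  └─ c
      │     └─ a
      │        └─ s *
      ├─ t *
      ├─ w
      │  └─ z
      │     └─ t *
      └─ y
         └─ f
            └─ p
               └─ t *
Counting every labelled node above: 29.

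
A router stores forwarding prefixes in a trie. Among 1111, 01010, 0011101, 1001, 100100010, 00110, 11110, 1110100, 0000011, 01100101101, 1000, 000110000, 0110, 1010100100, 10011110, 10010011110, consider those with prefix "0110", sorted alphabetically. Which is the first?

Words with prefix "0110", in lexicographic order: "0110", "01100101101"
Position 1: 0110

0110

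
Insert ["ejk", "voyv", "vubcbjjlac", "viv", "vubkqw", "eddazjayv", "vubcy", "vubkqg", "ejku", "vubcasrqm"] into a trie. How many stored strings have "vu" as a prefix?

Walk to "vu"; the words in its subtree are exactly those with that prefix.
Matches: "vubcasrqm", "vubcbjjlac", "vubcy", "vubkqg", "vubkqw"
Count: 5

5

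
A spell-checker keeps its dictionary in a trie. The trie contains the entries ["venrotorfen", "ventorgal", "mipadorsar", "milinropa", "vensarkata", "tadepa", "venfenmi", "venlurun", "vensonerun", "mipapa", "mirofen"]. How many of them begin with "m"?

4

Traverse to the node for "m", then collect every word in that subtree.
Matches: "milinropa", "mipadorsar", "mipapa", "mirofen"
Count: 4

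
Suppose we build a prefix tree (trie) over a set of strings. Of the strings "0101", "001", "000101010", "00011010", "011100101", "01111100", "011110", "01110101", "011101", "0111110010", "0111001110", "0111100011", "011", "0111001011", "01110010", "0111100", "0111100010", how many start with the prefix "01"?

14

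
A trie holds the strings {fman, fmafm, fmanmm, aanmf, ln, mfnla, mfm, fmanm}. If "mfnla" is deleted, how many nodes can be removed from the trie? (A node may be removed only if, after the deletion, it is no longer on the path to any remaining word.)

3

A node on "mfnla"'s path can go only if nothing else ends at it or branches off below it.
The suffix "nla" (3 nodes) is used only by "mfnla"; the node for "mf" still has the child "m", so pruning stops there.
Nodes removed: 3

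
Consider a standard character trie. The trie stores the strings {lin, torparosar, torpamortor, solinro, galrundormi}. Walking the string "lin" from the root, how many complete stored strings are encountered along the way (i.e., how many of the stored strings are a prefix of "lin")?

1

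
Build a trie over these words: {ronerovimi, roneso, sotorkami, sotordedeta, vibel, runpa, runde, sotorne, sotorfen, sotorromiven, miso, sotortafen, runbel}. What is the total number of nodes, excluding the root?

Insert word by word; a character creates a node only if that edge doesn't already exist:
  "ronerovimi" → 10 new (r, o, n, e, r, o, v, i, m, i)
  "roneso" → prefix "rone" already present; 2 new (s, o)
  "sotorkami" → 9 new (s, o, t, o, r, k, a, m, i)
  "sotordedeta" → prefix "sotor" already present; 6 new (d, e, d, e, t, a)
  "vibel" → 5 new (v, i, b, e, l)
  "runpa" → prefix "r" already present; 4 new (u, n, p, a)
  "runde" → prefix "run" already present; 2 new (d, e)
  "sotorne" → prefix "sotor" already present; 2 new (n, e)
  "sotorfen" → prefix "sotor" already present; 3 new (f, e, n)
  "sotorromiven" → prefix "sotor" already present; 7 new (r, o, m, i, v, e, n)
  "miso" → 4 new (m, i, s, o)
  "sotortafen" → prefix "sotor" already present; 5 new (t, a, f, e, n)
  "runbel" → prefix "run" already present; 3 new (b, e, l)
Total nodes = 10 + 2 + 9 + 6 + 5 + 4 + 2 + 2 + 3 + 7 + 4 + 5 + 3 = 62

62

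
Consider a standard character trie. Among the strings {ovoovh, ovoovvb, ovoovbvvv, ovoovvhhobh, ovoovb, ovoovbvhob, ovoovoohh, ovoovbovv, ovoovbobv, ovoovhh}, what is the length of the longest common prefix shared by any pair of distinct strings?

7

Equivalently: take the maximum, over all pairs, of their longest common prefix length.
e.g. "ovoovbobv" and "ovoovbovv" share the prefix "ovoovbo" of length 7; no pair shares a longer one.
Longest shared-prefix length: 7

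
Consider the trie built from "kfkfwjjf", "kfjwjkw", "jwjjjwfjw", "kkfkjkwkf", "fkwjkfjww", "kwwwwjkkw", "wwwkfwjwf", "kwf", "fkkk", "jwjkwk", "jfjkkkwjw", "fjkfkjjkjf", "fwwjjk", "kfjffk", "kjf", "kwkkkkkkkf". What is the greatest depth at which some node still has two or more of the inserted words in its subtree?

3

The deepest shared node is where two words last agree before diverging.
e.g. "jwjjjwfjw" and "jwjkwk" share the prefix "jwj" of length 3; no pair shares a longer one.
Longest shared-prefix length: 3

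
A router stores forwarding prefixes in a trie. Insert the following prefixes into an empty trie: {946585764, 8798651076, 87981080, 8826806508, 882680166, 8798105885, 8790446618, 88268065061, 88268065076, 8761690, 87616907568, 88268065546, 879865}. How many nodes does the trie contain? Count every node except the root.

62

Trace insertions, counting only characters that open a new branch:
  "946585764" → 9 new (9, 4, 6, 5, 8, 5, 7, 6, 4)
  "8798651076" → 10 new (8, 7, 9, 8, 6, 5, 1, 0, 7, 6)
  "87981080" → prefix "8798" already present; 4 new (1, 0, 8, 0)
  "8826806508" → prefix "8" already present; 9 new (8, 2, 6, 8, 0, 6, 5, 0, 8)
  "882680166" → prefix "882680" already present; 3 new (1, 6, 6)
  "8798105885" → prefix "879810" already present; 4 new (5, 8, 8, 5)
  "8790446618" → prefix "879" already present; 7 new (0, 4, 4, 6, 6, 1, 8)
  "88268065061" → prefix "882680650" already present; 2 new (6, 1)
  "88268065076" → prefix "882680650" already present; 2 new (7, 6)
  "8761690" → prefix "87" already present; 5 new (6, 1, 6, 9, 0)
  "87616907568" → prefix "8761690" already present; 4 new (7, 5, 6, 8)
  "88268065546" → prefix "88268065" already present; 3 new (5, 4, 6)
  "879865" → prefix "879865" already present; 0 new (none)
Total nodes = 9 + 10 + 4 + 9 + 3 + 4 + 7 + 2 + 2 + 5 + 4 + 3 + 0 = 62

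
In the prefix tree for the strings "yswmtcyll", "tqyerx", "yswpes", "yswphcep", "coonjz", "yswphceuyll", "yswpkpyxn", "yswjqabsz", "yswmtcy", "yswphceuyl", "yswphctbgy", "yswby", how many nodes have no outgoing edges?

Leaves are exactly the stored words that no other stored word extends.
Those words: "coonjz", "tqyerx", "yswby", "yswjqabsz", "yswmtcyll", "yswpes", "yswphcep", "yswphceuyll", "yswphctbgy", "yswpkpyxn"
Leaf count: 10

10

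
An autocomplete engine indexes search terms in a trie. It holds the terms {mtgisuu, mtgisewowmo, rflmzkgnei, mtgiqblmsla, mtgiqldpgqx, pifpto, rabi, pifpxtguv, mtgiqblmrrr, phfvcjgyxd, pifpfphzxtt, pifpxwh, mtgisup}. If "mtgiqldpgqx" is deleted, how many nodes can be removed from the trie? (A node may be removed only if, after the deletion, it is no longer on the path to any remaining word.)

Walk "mtgiqldpgqx" from the leaf back toward the root, removing each node that no remaining word uses.
The suffix "ldpgqx" (6 nodes) is used only by "mtgiqldpgqx"; the node for "mtgiq" still has the child "b", so pruning stops there.
Nodes removed: 6

6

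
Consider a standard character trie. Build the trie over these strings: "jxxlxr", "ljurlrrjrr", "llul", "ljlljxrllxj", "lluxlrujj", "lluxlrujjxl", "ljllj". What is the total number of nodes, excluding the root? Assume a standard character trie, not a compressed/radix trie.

Trie structure (* marks end of a word):
(root)
├─ j
│  └─ x
│     └─ x
│        └─ l
│           └─ x
│              └─ r *
└─ l
   ├─ j
   │  ├─ l
   │  │  └─ l
   │  │     └─ j *
   │  │        └─ x
   │  │           └─ r
   │  │              └─ l
   │  │                 └─ l
   │  │                    └─ x
   │  │                       └─ j *
   │  └─ u
   │     └─ r
   │        └─ l
   │           └─ r
   │              └─ r
   │                 └─ j
   │                    └─ r
   │                       └─ r *
   └─ l
      └─ u
         ├─ l *
         └─ x
            └─ l
               └─ r
                  └─ u
                     └─ j
                        └─ j *
                           └─ x
                              └─ l *
Counting every labelled node above: 36.

36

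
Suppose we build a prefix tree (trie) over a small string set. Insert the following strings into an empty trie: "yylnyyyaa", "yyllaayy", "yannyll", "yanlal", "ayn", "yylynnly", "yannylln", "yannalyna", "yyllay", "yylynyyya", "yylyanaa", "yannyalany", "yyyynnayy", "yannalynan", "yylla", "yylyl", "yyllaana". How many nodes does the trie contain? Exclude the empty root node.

Insert word by word; a character creates a node only if that edge doesn't already exist:
  "yylnyyyaa" → 9 new (y, y, l, n, y, y, y, a, a)
  "yyllaayy" → prefix "yyl" already present; 5 new (l, a, a, y, y)
  "yannyll" → prefix "y" already present; 6 new (a, n, n, y, l, l)
  "yanlal" → prefix "yan" already present; 3 new (l, a, l)
  "ayn" → 3 new (a, y, n)
  "yylynnly" → prefix "yyl" already present; 5 new (y, n, n, l, y)
  "yannylln" → prefix "yannyll" already present; 1 new (n)
  "yannalyna" → prefix "yann" already present; 5 new (a, l, y, n, a)
  "yyllay" → prefix "yylla" already present; 1 new (y)
  "yylynyyya" → prefix "yylyn" already present; 4 new (y, y, y, a)
  "yylyanaa" → prefix "yyly" already present; 4 new (a, n, a, a)
  "yannyalany" → prefix "yanny" already present; 5 new (a, l, a, n, y)
  "yyyynnayy" → prefix "yy" already present; 7 new (y, y, n, n, a, y, y)
  "yannalynan" → prefix "yannalyna" already present; 1 new (n)
  "yylla" → prefix "yylla" already present; 0 new (none)
  "yylyl" → prefix "yyly" already present; 1 new (l)
  "yyllaana" → prefix "yyllaa" already present; 2 new (n, a)
Total nodes = 9 + 5 + 6 + 3 + 3 + 5 + 1 + 5 + 1 + 4 + 4 + 5 + 7 + 1 + 0 + 1 + 2 = 62

62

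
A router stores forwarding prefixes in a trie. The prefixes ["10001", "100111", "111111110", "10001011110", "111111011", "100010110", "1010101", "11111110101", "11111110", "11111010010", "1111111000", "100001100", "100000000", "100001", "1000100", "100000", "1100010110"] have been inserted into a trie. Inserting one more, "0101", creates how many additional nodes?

4

Nothing in the trie begins with "0"; the whole of "0101" is new.
4 − 0 = 4 new nodes.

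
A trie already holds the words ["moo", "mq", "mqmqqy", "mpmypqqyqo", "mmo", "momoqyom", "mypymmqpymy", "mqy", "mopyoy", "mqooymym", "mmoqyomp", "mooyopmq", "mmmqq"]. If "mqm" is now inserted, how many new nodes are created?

0

"mqm" is already a full path in the trie; only an end-marker is added.
No new nodes are needed: 0.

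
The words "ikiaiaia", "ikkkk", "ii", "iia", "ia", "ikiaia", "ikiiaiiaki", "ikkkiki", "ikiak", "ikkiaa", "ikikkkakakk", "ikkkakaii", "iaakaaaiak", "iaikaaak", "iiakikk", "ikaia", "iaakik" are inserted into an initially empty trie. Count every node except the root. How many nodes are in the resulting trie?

64

Insert word by word; a character creates a node only if that edge doesn't already exist:
  "ikiaiaia" → 8 new (i, k, i, a, i, a, i, a)
  "ikkkk" → prefix "ik" already present; 3 new (k, k, k)
  "ii" → prefix "i" already present; 1 new (i)
  "iia" → prefix "ii" already present; 1 new (a)
  "ia" → prefix "i" already present; 1 new (a)
  "ikiaia" → prefix "ikiaia" already present; 0 new (none)
  "ikiiaiiaki" → prefix "iki" already present; 7 new (i, a, i, i, a, k, i)
  "ikkkiki" → prefix "ikkk" already present; 3 new (i, k, i)
  "ikiak" → prefix "ikia" already present; 1 new (k)
  "ikkiaa" → prefix "ikk" already present; 3 new (i, a, a)
  "ikikkkakakk" → prefix "iki" already present; 8 new (k, k, k, a, k, a, k, k)
  "ikkkakaii" → prefix "ikkk" already present; 5 new (a, k, a, i, i)
  "iaakaaaiak" → prefix "ia" already present; 8 new (a, k, a, a, a, i, a, k)
  "iaikaaak" → prefix "ia" already present; 6 new (i, k, a, a, a, k)
  "iiakikk" → prefix "iia" already present; 4 new (k, i, k, k)
  "ikaia" → prefix "ik" already present; 3 new (a, i, a)
  "iaakik" → prefix "iaak" already present; 2 new (i, k)
Total nodes = 8 + 3 + 1 + 1 + 1 + 0 + 7 + 3 + 1 + 3 + 8 + 5 + 8 + 6 + 4 + 3 + 2 = 64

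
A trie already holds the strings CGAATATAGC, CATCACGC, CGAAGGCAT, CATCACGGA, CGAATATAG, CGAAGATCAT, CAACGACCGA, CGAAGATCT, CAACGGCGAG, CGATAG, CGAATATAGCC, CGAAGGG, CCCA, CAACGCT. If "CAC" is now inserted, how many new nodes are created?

Walking "CAC" from the root, the first 2 characters ("CA") follow existing edges; "C" is the first miss.
Each of the 1 remaining characters creates one node.

1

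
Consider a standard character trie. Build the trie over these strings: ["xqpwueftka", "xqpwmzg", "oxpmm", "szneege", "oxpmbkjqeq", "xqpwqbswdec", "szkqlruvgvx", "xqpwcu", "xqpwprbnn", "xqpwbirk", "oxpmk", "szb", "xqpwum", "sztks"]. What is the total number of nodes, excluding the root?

64

Insert word by word; a character creates a node only if that edge doesn't already exist:
  "xqpwueftka" → 10 new (x, q, p, w, u, e, f, t, k, a)
  "xqpwmzg" → prefix "xqpw" already present; 3 new (m, z, g)
  "oxpmm" → 5 new (o, x, p, m, m)
  "szneege" → 7 new (s, z, n, e, e, g, e)
  "oxpmbkjqeq" → prefix "oxpm" already present; 6 new (b, k, j, q, e, q)
  "xqpwqbswdec" → prefix "xqpw" already present; 7 new (q, b, s, w, d, e, c)
  "szkqlruvgvx" → prefix "sz" already present; 9 new (k, q, l, r, u, v, g, v, x)
  "xqpwcu" → prefix "xqpw" already present; 2 new (c, u)
  "xqpwprbnn" → prefix "xqpw" already present; 5 new (p, r, b, n, n)
  "xqpwbirk" → prefix "xqpw" already present; 4 new (b, i, r, k)
  "oxpmk" → prefix "oxpm" already present; 1 new (k)
  "szb" → prefix "sz" already present; 1 new (b)
  "xqpwum" → prefix "xqpwu" already present; 1 new (m)
  "sztks" → prefix "sz" already present; 3 new (t, k, s)
Total nodes = 10 + 3 + 5 + 7 + 6 + 7 + 9 + 2 + 5 + 4 + 1 + 1 + 1 + 3 = 64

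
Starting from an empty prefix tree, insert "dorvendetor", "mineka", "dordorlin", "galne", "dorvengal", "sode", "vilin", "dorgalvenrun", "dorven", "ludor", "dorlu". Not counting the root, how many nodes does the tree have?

56

Trace insertions, counting only characters that open a new branch:
  "dorvendetor" → 11 new (d, o, r, v, e, n, d, e, t, o, r)
  "mineka" → 6 new (m, i, n, e, k, a)
  "dordorlin" → prefix "dor" already present; 6 new (d, o, r, l, i, n)
  "galne" → 5 new (g, a, l, n, e)
  "dorvengal" → prefix "dorven" already present; 3 new (g, a, l)
  "sode" → 4 new (s, o, d, e)
  "vilin" → 5 new (v, i, l, i, n)
  "dorgalvenrun" → prefix "dor" already present; 9 new (g, a, l, v, e, n, r, u, n)
  "dorven" → prefix "dorven" already present; 0 new (none)
  "ludor" → 5 new (l, u, d, o, r)
  "dorlu" → prefix "dor" already present; 2 new (l, u)
Total nodes = 11 + 6 + 6 + 5 + 3 + 4 + 5 + 9 + 0 + 5 + 2 = 56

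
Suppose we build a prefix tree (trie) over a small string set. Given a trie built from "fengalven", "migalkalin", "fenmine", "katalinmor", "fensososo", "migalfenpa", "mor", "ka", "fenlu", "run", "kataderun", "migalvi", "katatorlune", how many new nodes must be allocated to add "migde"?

Walking "migde" from the root, the first 3 characters ("mig") follow existing edges; "d" is the first miss.
So 5 − 3 = 2 new nodes.

2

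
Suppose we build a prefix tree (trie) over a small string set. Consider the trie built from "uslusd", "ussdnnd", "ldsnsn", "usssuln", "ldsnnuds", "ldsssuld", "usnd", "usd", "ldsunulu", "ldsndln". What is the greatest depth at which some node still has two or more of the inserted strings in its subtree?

Look for the deepest trie node that still has at least two words in its subtree.
e.g. "ldsndln" and "ldsnnuds" share the prefix "ldsn" of length 4; no pair shares a longer one.
Longest shared-prefix length: 4

4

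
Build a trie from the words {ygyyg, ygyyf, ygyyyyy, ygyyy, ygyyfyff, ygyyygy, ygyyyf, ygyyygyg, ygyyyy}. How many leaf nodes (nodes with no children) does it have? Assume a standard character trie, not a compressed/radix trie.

A leaf is a node with no children — equivalently, the end of a word that is not a proper prefix of any other stored word.
Those words: "ygyyfyff", "ygyyg", "ygyyyf", "ygyyygyg", "ygyyyyy"
Leaf count: 5

5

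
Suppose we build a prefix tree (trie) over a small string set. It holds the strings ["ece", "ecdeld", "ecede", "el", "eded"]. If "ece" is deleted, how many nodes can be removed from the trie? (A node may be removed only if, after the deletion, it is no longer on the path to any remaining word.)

0

A node on "ece"'s path can go only if nothing else ends at it or branches off below it.
Every node on "ece" is still needed (e.g. by "ecede"), so nothing is freed.
Nodes removed: 0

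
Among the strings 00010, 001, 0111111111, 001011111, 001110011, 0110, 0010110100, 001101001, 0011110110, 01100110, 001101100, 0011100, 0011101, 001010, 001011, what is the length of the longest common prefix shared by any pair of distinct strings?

7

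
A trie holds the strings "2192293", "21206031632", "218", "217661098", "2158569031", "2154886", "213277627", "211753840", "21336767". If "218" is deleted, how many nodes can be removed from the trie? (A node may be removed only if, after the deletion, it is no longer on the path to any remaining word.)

Walk "218" from the leaf back toward the root, removing each node that no remaining word uses.
The suffix "8" (1 node) is used only by "218"; the node for "21" still has the child "9", so pruning stops there.
Nodes removed: 1

1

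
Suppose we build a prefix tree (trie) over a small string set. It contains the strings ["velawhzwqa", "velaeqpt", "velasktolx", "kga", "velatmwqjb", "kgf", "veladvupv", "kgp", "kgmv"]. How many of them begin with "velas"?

Traverse to the node for "velas", then collect every word in that subtree.
Matches: "velasktolx"
Count: 1

1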